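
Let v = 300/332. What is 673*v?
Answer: 50475/83 ≈ 608.13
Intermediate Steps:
v = 75/83 (v = 300*(1/332) = 75/83 ≈ 0.90361)
673*v = 673*(75/83) = 50475/83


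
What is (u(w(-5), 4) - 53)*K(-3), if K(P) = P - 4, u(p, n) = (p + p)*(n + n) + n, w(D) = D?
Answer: 903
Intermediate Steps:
u(p, n) = n + 4*n*p (u(p, n) = (2*p)*(2*n) + n = 4*n*p + n = n + 4*n*p)
K(P) = -4 + P
(u(w(-5), 4) - 53)*K(-3) = (4*(1 + 4*(-5)) - 53)*(-4 - 3) = (4*(1 - 20) - 53)*(-7) = (4*(-19) - 53)*(-7) = (-76 - 53)*(-7) = -129*(-7) = 903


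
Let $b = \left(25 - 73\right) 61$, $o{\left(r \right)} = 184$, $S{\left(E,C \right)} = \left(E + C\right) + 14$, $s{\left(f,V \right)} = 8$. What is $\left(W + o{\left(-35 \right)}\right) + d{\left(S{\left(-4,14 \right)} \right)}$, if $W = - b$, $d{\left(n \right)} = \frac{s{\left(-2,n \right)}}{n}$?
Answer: $\frac{9337}{3} \approx 3112.3$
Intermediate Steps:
$S{\left(E,C \right)} = 14 + C + E$ ($S{\left(E,C \right)} = \left(C + E\right) + 14 = 14 + C + E$)
$b = -2928$ ($b = \left(-48\right) 61 = -2928$)
$d{\left(n \right)} = \frac{8}{n}$
$W = 2928$ ($W = \left(-1\right) \left(-2928\right) = 2928$)
$\left(W + o{\left(-35 \right)}\right) + d{\left(S{\left(-4,14 \right)} \right)} = \left(2928 + 184\right) + \frac{8}{14 + 14 - 4} = 3112 + \frac{8}{24} = 3112 + 8 \cdot \frac{1}{24} = 3112 + \frac{1}{3} = \frac{9337}{3}$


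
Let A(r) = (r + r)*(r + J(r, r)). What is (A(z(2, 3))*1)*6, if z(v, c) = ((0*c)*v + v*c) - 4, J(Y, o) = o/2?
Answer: 72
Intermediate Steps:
J(Y, o) = o/2 (J(Y, o) = o*(1/2) = o/2)
z(v, c) = -4 + c*v (z(v, c) = (0*v + c*v) - 4 = (0 + c*v) - 4 = c*v - 4 = -4 + c*v)
A(r) = 3*r**2 (A(r) = (r + r)*(r + r/2) = (2*r)*(3*r/2) = 3*r**2)
(A(z(2, 3))*1)*6 = ((3*(-4 + 3*2)**2)*1)*6 = ((3*(-4 + 6)**2)*1)*6 = ((3*2**2)*1)*6 = ((3*4)*1)*6 = (12*1)*6 = 12*6 = 72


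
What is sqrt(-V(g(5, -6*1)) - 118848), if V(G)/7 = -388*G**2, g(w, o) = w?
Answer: 2*I*sqrt(12737) ≈ 225.72*I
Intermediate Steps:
V(G) = -2716*G**2 (V(G) = 7*(-388*G**2) = -2716*G**2)
sqrt(-V(g(5, -6*1)) - 118848) = sqrt(-(-2716)*5**2 - 118848) = sqrt(-(-2716)*25 - 118848) = sqrt(-1*(-67900) - 118848) = sqrt(67900 - 118848) = sqrt(-50948) = 2*I*sqrt(12737)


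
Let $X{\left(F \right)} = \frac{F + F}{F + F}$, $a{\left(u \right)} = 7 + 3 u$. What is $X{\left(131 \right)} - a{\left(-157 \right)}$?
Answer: $465$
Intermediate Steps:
$X{\left(F \right)} = 1$ ($X{\left(F \right)} = \frac{2 F}{2 F} = 2 F \frac{1}{2 F} = 1$)
$X{\left(131 \right)} - a{\left(-157 \right)} = 1 - \left(7 + 3 \left(-157\right)\right) = 1 - \left(7 - 471\right) = 1 - -464 = 1 + 464 = 465$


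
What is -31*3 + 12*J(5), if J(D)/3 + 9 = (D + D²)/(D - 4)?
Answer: 663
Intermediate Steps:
J(D) = -27 + 3*(D + D²)/(-4 + D) (J(D) = -27 + 3*((D + D²)/(D - 4)) = -27 + 3*((D + D²)/(-4 + D)) = -27 + 3*(D + D²)/(-4 + D))
-31*3 + 12*J(5) = -31*3 + 12*(3*(36 + 5² - 8*5)/(-4 + 5)) = -93 + 12*(3*(36 + 25 - 40)/1) = -93 + 12*(3*1*21) = -93 + 12*63 = -93 + 756 = 663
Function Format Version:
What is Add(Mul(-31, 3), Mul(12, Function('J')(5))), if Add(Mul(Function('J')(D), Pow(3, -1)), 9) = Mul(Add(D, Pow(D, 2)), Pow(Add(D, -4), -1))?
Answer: 663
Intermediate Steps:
Function('J')(D) = Add(-27, Mul(3, Pow(Add(-4, D), -1), Add(D, Pow(D, 2)))) (Function('J')(D) = Add(-27, Mul(3, Mul(Add(D, Pow(D, 2)), Pow(Add(D, -4), -1)))) = Add(-27, Mul(3, Mul(Add(D, Pow(D, 2)), Pow(Add(-4, D), -1)))) = Add(-27, Mul(3, Mul(Pow(Add(-4, D), -1), Add(D, Pow(D, 2))))) = Add(-27, Mul(3, Pow(Add(-4, D), -1), Add(D, Pow(D, 2)))))
Add(Mul(-31, 3), Mul(12, Function('J')(5))) = Add(Mul(-31, 3), Mul(12, Mul(3, Pow(Add(-4, 5), -1), Add(36, Pow(5, 2), Mul(-8, 5))))) = Add(-93, Mul(12, Mul(3, Pow(1, -1), Add(36, 25, -40)))) = Add(-93, Mul(12, Mul(3, 1, 21))) = Add(-93, Mul(12, 63)) = Add(-93, 756) = 663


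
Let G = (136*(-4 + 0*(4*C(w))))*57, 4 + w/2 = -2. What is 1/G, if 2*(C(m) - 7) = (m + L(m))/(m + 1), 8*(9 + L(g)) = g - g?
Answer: -1/31008 ≈ -3.2250e-5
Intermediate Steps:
L(g) = -9 (L(g) = -9 + (g - g)/8 = -9 + (⅛)*0 = -9 + 0 = -9)
w = -12 (w = -8 + 2*(-2) = -8 - 4 = -12)
C(m) = 7 + (-9 + m)/(2*(1 + m)) (C(m) = 7 + ((m - 9)/(m + 1))/2 = 7 + ((-9 + m)/(1 + m))/2 = 7 + (-9 + m)/(2*(1 + m)))
G = -31008 (G = (136*(-4 + 0*(4*(5*(1 + 3*(-12))/(2*(1 - 12))))))*57 = (136*(-4 + 0*(4*((5/2)*(1 - 36)/(-11)))))*57 = (136*(-4 + 0*(4*((5/2)*(-1/11)*(-35)))))*57 = (136*(-4 + 0*(4*(175/22))))*57 = (136*(-4 + 0*(350/11)))*57 = (136*(-4 + 0))*57 = (136*(-4))*57 = -544*57 = -31008)
1/G = 1/(-31008) = -1/31008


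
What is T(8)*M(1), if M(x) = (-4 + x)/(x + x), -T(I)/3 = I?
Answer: 36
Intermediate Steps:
T(I) = -3*I
M(x) = (-4 + x)/(2*x) (M(x) = (-4 + x)/((2*x)) = (-4 + x)*(1/(2*x)) = (-4 + x)/(2*x))
T(8)*M(1) = (-3*8)*((½)*(-4 + 1)/1) = -12*(-3) = -24*(-3/2) = 36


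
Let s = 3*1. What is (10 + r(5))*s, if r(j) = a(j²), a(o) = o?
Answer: 105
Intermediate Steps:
r(j) = j²
s = 3
(10 + r(5))*s = (10 + 5²)*3 = (10 + 25)*3 = 35*3 = 105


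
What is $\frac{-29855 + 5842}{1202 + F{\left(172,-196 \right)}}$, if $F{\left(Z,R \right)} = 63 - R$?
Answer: $- \frac{24013}{1461} \approx -16.436$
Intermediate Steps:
$\frac{-29855 + 5842}{1202 + F{\left(172,-196 \right)}} = \frac{-29855 + 5842}{1202 + \left(63 - -196\right)} = - \frac{24013}{1202 + \left(63 + 196\right)} = - \frac{24013}{1202 + 259} = - \frac{24013}{1461}$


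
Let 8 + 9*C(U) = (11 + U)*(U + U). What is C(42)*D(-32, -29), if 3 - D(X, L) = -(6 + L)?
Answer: -88880/9 ≈ -9875.6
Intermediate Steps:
D(X, L) = 9 + L (D(X, L) = 3 - (-1)*(6 + L) = 3 - (-6 - L) = 3 + (6 + L) = 9 + L)
C(U) = -8/9 + 2*U*(11 + U)/9 (C(U) = -8/9 + ((11 + U)*(U + U))/9 = -8/9 + ((11 + U)*(2*U))/9 = -8/9 + (2*U*(11 + U))/9 = -8/9 + 2*U*(11 + U)/9)
C(42)*D(-32, -29) = (-8/9 + (2/9)*42² + (22/9)*42)*(9 - 29) = (-8/9 + (2/9)*1764 + 308/3)*(-20) = (-8/9 + 392 + 308/3)*(-20) = (4444/9)*(-20) = -88880/9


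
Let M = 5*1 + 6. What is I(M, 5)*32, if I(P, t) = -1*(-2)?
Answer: 64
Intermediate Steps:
M = 11 (M = 5 + 6 = 11)
I(P, t) = 2
I(M, 5)*32 = 2*32 = 64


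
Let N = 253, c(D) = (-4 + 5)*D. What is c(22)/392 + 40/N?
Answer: 10623/49588 ≈ 0.21423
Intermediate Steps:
c(D) = D (c(D) = 1*D = D)
c(22)/392 + 40/N = 22/392 + 40/253 = 22*(1/392) + 40*(1/253) = 11/196 + 40/253 = 10623/49588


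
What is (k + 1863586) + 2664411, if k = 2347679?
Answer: 6875676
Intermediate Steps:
(k + 1863586) + 2664411 = (2347679 + 1863586) + 2664411 = 4211265 + 2664411 = 6875676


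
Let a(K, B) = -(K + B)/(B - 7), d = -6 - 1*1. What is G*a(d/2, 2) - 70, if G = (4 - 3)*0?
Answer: -70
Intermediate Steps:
d = -7 (d = -6 - 1 = -7)
a(K, B) = -(B + K)/(-7 + B)
G = 0 (G = 1*0 = 0)
G*a(d/2, 2) - 70 = 0*((-1*2 - (-7)/2)/(-7 + 2)) - 70 = 0*((-2 - (-7)/2)/(-5)) - 70 = 0*(-(-2 - 1*(-7/2))/5) - 70 = 0*(-(-2 + 7/2)/5) - 70 = 0*(-⅕*3/2) - 70 = 0*(-3/10) - 70 = 0 - 70 = -70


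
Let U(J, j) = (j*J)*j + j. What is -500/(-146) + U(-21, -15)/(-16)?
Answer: 87505/292 ≈ 299.67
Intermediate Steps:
U(J, j) = j + J*j² (U(J, j) = (J*j)*j + j = J*j² + j = j + J*j²)
-500/(-146) + U(-21, -15)/(-16) = -500/(-146) - 15*(1 - 21*(-15))/(-16) = -500*(-1/146) - 15*(1 + 315)*(-1/16) = 250/73 - 15*316*(-1/16) = 250/73 - 4740*(-1/16) = 250/73 + 1185/4 = 87505/292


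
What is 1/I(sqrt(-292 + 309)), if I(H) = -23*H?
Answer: -sqrt(17)/391 ≈ -0.010545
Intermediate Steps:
1/I(sqrt(-292 + 309)) = 1/(-23*sqrt(-292 + 309)) = 1/(-23*sqrt(17)) = -sqrt(17)/391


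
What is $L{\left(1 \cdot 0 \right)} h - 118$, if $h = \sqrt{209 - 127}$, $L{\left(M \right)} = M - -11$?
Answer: $-118 + 11 \sqrt{82} \approx -18.391$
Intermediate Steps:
$L{\left(M \right)} = 11 + M$ ($L{\left(M \right)} = M + 11 = 11 + M$)
$h = \sqrt{82} \approx 9.0554$
$L{\left(1 \cdot 0 \right)} h - 118 = \left(11 + 1 \cdot 0\right) \sqrt{82} - 118 = \left(11 + 0\right) \sqrt{82} - 118 = 11 \sqrt{82} - 118 = -118 + 11 \sqrt{82}$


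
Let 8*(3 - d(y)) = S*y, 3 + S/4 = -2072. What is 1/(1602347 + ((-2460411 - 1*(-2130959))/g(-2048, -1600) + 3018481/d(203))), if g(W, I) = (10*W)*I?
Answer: 3450724352000/5529307233352999147 ≈ 6.2408e-7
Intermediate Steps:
S = -8300 (S = -12 + 4*(-2072) = -12 - 8288 = -8300)
g(W, I) = 10*I*W
d(y) = 3 + 2075*y/2 (d(y) = 3 - (-2075)*y/2 = 3 + 2075*y/2)
1/(1602347 + ((-2460411 - 1*(-2130959))/g(-2048, -1600) + 3018481/d(203))) = 1/(1602347 + ((-2460411 - 1*(-2130959))/((10*(-1600)*(-2048))) + 3018481/(3 + (2075/2)*203))) = 1/(1602347 + ((-2460411 + 2130959)/32768000 + 3018481/(3 + 421225/2))) = 1/(1602347 + (-329452*1/32768000 + 3018481/(421231/2))) = 1/(1602347 + (-82363/8192000 + 3018481*(2/421231))) = 1/(1602347 + (-82363/8192000 + 6036962/421231)) = 1/(1602347 + 49420098855147/3450724352000) = 1/(5529307233352999147/3450724352000) = 3450724352000/5529307233352999147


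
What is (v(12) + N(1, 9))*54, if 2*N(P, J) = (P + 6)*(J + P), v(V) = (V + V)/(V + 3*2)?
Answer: 1962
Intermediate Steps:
v(V) = 2*V/(6 + V) (v(V) = (2*V)/(V + 6) = (2*V)/(6 + V) = 2*V/(6 + V))
N(P, J) = (6 + P)*(J + P)/2 (N(P, J) = ((P + 6)*(J + P))/2 = ((6 + P)*(J + P))/2 = (6 + P)*(J + P)/2)
(v(12) + N(1, 9))*54 = (2*12/(6 + 12) + ((½)*1² + 3*9 + 3*1 + (½)*9*1))*54 = (2*12/18 + ((½)*1 + 27 + 3 + 9/2))*54 = (2*12*(1/18) + (½ + 27 + 3 + 9/2))*54 = (4/3 + 35)*54 = (109/3)*54 = 1962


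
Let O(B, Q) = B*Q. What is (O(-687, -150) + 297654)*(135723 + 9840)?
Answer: 58327676352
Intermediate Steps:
(O(-687, -150) + 297654)*(135723 + 9840) = (-687*(-150) + 297654)*(135723 + 9840) = (103050 + 297654)*145563 = 400704*145563 = 58327676352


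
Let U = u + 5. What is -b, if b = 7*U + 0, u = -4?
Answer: -7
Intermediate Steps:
U = 1 (U = -4 + 5 = 1)
b = 7 (b = 7*1 + 0 = 7 + 0 = 7)
-b = -1*7 = -7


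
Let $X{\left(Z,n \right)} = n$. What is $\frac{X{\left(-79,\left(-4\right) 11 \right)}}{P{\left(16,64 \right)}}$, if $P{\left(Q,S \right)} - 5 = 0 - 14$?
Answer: $\frac{44}{9} \approx 4.8889$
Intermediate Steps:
$P{\left(Q,S \right)} = -9$ ($P{\left(Q,S \right)} = 5 + \left(0 - 14\right) = 5 - 14 = -9$)
$\frac{X{\left(-79,\left(-4\right) 11 \right)}}{P{\left(16,64 \right)}} = \frac{\left(-4\right) 11}{-9} = \left(-44\right) \left(- \frac{1}{9}\right) = \frac{44}{9}$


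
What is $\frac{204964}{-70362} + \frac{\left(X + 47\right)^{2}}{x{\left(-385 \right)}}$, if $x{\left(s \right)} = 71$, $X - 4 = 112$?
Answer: $\frac{927447767}{2497851} \approx 371.3$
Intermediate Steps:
$X = 116$ ($X = 4 + 112 = 116$)
$\frac{204964}{-70362} + \frac{\left(X + 47\right)^{2}}{x{\left(-385 \right)}} = \frac{204964}{-70362} + \frac{\left(116 + 47\right)^{2}}{71} = 204964 \left(- \frac{1}{70362}\right) + 163^{2} \cdot \frac{1}{71} = - \frac{102482}{35181} + 26569 \cdot \frac{1}{71} = - \frac{102482}{35181} + \frac{26569}{71} = \frac{927447767}{2497851}$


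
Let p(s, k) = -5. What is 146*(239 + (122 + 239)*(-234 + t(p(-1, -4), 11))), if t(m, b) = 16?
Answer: -11455014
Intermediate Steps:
146*(239 + (122 + 239)*(-234 + t(p(-1, -4), 11))) = 146*(239 + (122 + 239)*(-234 + 16)) = 146*(239 + 361*(-218)) = 146*(239 - 78698) = 146*(-78459) = -11455014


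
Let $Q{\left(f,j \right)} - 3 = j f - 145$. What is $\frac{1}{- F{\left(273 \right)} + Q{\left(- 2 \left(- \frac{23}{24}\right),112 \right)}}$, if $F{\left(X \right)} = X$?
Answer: $- \frac{3}{601} \approx -0.0049917$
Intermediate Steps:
$Q{\left(f,j \right)} = -142 + f j$ ($Q{\left(f,j \right)} = 3 + \left(j f - 145\right) = 3 + \left(f j - 145\right) = 3 + \left(-145 + f j\right) = -142 + f j$)
$\frac{1}{- F{\left(273 \right)} + Q{\left(- 2 \left(- \frac{23}{24}\right),112 \right)}} = \frac{1}{\left(-1\right) 273 - \left(142 - - 2 \left(- \frac{23}{24}\right) 112\right)} = \frac{1}{-273 - \left(142 - - 2 \left(\left(-23\right) \frac{1}{24}\right) 112\right)} = \frac{1}{-273 - \left(142 - \left(-2\right) \left(- \frac{23}{24}\right) 112\right)} = \frac{1}{-273 + \left(-142 + \frac{23}{12} \cdot 112\right)} = \frac{1}{-273 + \left(-142 + \frac{644}{3}\right)} = \frac{1}{-273 + \frac{218}{3}} = \frac{1}{- \frac{601}{3}} = - \frac{3}{601}$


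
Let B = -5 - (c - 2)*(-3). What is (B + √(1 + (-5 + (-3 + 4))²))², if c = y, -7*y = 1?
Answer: 7233/49 - 160*√17/7 ≈ 53.370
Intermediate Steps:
y = -⅐ (y = -⅐*1 = -⅐ ≈ -0.14286)
c = -⅐ ≈ -0.14286
B = -80/7 (B = -5 - (-⅐ - 2)*(-3) = -5 - (-15)*(-3)/7 = -5 - 1*45/7 = -5 - 45/7 = -80/7 ≈ -11.429)
(B + √(1 + (-5 + (-3 + 4))²))² = (-80/7 + √(1 + (-5 + (-3 + 4))²))² = (-80/7 + √(1 + (-5 + 1)²))² = (-80/7 + √(1 + (-4)²))² = (-80/7 + √(1 + 16))² = (-80/7 + √17)²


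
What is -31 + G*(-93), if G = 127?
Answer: -11842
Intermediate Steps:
-31 + G*(-93) = -31 + 127*(-93) = -31 - 11811 = -11842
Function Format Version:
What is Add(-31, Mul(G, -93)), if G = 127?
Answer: -11842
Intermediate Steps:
Add(-31, Mul(G, -93)) = Add(-31, Mul(127, -93)) = Add(-31, -11811) = -11842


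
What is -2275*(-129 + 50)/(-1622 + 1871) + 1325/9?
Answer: 649150/747 ≈ 869.01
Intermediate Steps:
-2275*(-129 + 50)/(-1622 + 1871) + 1325/9 = -2275/(249/(-79)) + 1325*(⅑) = -2275/(249*(-1/79)) + 1325/9 = -2275/(-249/79) + 1325/9 = -2275*(-79/249) + 1325/9 = 179725/249 + 1325/9 = 649150/747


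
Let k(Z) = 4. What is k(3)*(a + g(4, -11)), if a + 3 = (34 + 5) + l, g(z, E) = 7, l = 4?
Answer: 188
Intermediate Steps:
a = 40 (a = -3 + ((34 + 5) + 4) = -3 + (39 + 4) = -3 + 43 = 40)
k(3)*(a + g(4, -11)) = 4*(40 + 7) = 4*47 = 188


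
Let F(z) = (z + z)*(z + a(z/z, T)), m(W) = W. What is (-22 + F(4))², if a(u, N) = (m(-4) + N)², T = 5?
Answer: 324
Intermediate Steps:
a(u, N) = (-4 + N)²
F(z) = 2*z*(1 + z) (F(z) = (z + z)*(z + (-4 + 5)²) = (2*z)*(z + 1²) = (2*z)*(z + 1) = (2*z)*(1 + z) = 2*z*(1 + z))
(-22 + F(4))² = (-22 + 2*4*(1 + 4))² = (-22 + 2*4*5)² = (-22 + 40)² = 18² = 324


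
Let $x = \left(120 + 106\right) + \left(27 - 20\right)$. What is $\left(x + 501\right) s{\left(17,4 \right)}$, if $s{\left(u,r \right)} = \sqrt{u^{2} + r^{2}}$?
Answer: $734 \sqrt{305} \approx 12819.0$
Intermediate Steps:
$s{\left(u,r \right)} = \sqrt{r^{2} + u^{2}}$
$x = 233$ ($x = 226 + \left(27 - 20\right) = 226 + 7 = 233$)
$\left(x + 501\right) s{\left(17,4 \right)} = \left(233 + 501\right) \sqrt{4^{2} + 17^{2}} = 734 \sqrt{16 + 289} = 734 \sqrt{305}$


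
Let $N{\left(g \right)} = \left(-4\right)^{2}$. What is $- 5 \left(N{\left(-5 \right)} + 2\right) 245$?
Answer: $-22050$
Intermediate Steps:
$N{\left(g \right)} = 16$
$- 5 \left(N{\left(-5 \right)} + 2\right) 245 = - 5 \left(16 + 2\right) 245 = \left(-5\right) 18 \cdot 245 = \left(-90\right) 245 = -22050$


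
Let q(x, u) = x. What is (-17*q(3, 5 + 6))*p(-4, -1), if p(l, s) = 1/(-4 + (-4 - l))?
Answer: 51/4 ≈ 12.750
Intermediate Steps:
p(l, s) = 1/(-8 - l)
(-17*q(3, 5 + 6))*p(-4, -1) = (-17*3)*(-1/(8 - 4)) = -(-51)/4 = -51*(-¼) = 51/4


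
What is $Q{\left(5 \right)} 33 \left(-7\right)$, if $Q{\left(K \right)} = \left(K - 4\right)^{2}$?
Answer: $-231$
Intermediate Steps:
$Q{\left(K \right)} = \left(-4 + K\right)^{2}$ ($Q{\left(K \right)} = \left(K - 4\right)^{2} = \left(-4 + K\right)^{2}$)
$Q{\left(5 \right)} 33 \left(-7\right) = \left(-4 + 5\right)^{2} \cdot 33 \left(-7\right) = 1^{2} \cdot 33 \left(-7\right) = 1 \cdot 33 \left(-7\right) = 33 \left(-7\right) = -231$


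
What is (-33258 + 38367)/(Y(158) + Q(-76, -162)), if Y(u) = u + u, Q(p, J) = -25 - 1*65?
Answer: 5109/226 ≈ 22.606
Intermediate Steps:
Q(p, J) = -90 (Q(p, J) = -25 - 65 = -90)
Y(u) = 2*u
(-33258 + 38367)/(Y(158) + Q(-76, -162)) = (-33258 + 38367)/(2*158 - 90) = 5109/(316 - 90) = 5109/226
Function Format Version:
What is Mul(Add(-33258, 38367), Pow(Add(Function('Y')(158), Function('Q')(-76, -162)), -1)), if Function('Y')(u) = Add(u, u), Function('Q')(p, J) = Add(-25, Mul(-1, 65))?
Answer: Rational(5109, 226) ≈ 22.606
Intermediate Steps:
Function('Q')(p, J) = -90 (Function('Q')(p, J) = Add(-25, -65) = -90)
Function('Y')(u) = Mul(2, u)
Mul(Add(-33258, 38367), Pow(Add(Function('Y')(158), Function('Q')(-76, -162)), -1)) = Mul(Add(-33258, 38367), Pow(Add(Mul(2, 158), -90), -1)) = Mul(5109, Pow(Add(316, -90), -1)) = Mul(5109, Pow(226, -1)) = Mul(5109, Rational(1, 226)) = Rational(5109, 226)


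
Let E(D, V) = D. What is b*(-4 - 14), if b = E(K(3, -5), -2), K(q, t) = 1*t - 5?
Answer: 180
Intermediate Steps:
K(q, t) = -5 + t (K(q, t) = t - 5 = -5 + t)
b = -10 (b = -5 - 5 = -10)
b*(-4 - 14) = -10*(-4 - 14) = -10*(-18) = 180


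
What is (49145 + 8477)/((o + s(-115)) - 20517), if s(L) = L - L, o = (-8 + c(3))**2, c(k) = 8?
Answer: -57622/20517 ≈ -2.8085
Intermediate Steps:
o = 0 (o = (-8 + 8)**2 = 0**2 = 0)
s(L) = 0
(49145 + 8477)/((o + s(-115)) - 20517) = (49145 + 8477)/((0 + 0) - 20517) = 57622/(0 - 20517) = 57622/(-20517) = 57622*(-1/20517) = -57622/20517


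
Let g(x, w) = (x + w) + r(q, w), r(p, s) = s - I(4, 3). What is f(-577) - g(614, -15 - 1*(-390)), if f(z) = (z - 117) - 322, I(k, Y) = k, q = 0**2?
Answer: -2376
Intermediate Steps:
q = 0
r(p, s) = -4 + s (r(p, s) = s - 1*4 = s - 4 = -4 + s)
f(z) = -439 + z (f(z) = (-117 + z) - 322 = -439 + z)
g(x, w) = -4 + x + 2*w (g(x, w) = (x + w) + (-4 + w) = (w + x) + (-4 + w) = -4 + x + 2*w)
f(-577) - g(614, -15 - 1*(-390)) = (-439 - 577) - (-4 + 614 + 2*(-15 - 1*(-390))) = -1016 - (-4 + 614 + 2*(-15 + 390)) = -1016 - (-4 + 614 + 2*375) = -1016 - (-4 + 614 + 750) = -1016 - 1*1360 = -1016 - 1360 = -2376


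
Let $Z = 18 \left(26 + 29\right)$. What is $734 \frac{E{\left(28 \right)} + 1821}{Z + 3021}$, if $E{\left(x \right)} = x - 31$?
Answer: $\frac{444804}{1337} \approx 332.69$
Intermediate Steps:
$E{\left(x \right)} = -31 + x$
$Z = 990$ ($Z = 18 \cdot 55 = 990$)
$734 \frac{E{\left(28 \right)} + 1821}{Z + 3021} = 734 \frac{\left(-31 + 28\right) + 1821}{990 + 3021} = 734 \frac{-3 + 1821}{4011} = 734 \cdot 1818 \cdot \frac{1}{4011} = 734 \cdot \frac{606}{1337} = \frac{444804}{1337}$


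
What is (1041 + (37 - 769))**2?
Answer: 95481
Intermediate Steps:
(1041 + (37 - 769))**2 = (1041 - 732)**2 = 309**2 = 95481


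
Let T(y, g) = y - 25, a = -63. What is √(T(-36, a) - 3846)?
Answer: I*√3907 ≈ 62.506*I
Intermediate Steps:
T(y, g) = -25 + y
√(T(-36, a) - 3846) = √((-25 - 36) - 3846) = √(-61 - 3846) = √(-3907) = I*√3907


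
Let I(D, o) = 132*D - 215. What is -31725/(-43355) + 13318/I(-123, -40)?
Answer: -11098783/142646621 ≈ -0.077806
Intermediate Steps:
I(D, o) = -215 + 132*D
-31725/(-43355) + 13318/I(-123, -40) = -31725/(-43355) + 13318/(-215 + 132*(-123)) = -31725*(-1/43355) + 13318/(-215 - 16236) = 6345/8671 + 13318/(-16451) = 6345/8671 + 13318*(-1/16451) = 6345/8671 - 13318/16451 = -11098783/142646621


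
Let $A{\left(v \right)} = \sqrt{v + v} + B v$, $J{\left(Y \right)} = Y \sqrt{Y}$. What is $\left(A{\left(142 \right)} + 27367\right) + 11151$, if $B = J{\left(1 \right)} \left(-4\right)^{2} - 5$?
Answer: $40080 + 2 \sqrt{71} \approx 40097.0$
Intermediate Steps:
$J{\left(Y \right)} = Y^{\frac{3}{2}}$
$B = 11$ ($B = 1^{\frac{3}{2}} \left(-4\right)^{2} - 5 = 1 \cdot 16 - 5 = 16 - 5 = 11$)
$A{\left(v \right)} = 11 v + \sqrt{2} \sqrt{v}$ ($A{\left(v \right)} = \sqrt{v + v} + 11 v = \sqrt{2 v} + 11 v = \sqrt{2} \sqrt{v} + 11 v = 11 v + \sqrt{2} \sqrt{v}$)
$\left(A{\left(142 \right)} + 27367\right) + 11151 = \left(\left(11 \cdot 142 + \sqrt{2} \sqrt{142}\right) + 27367\right) + 11151 = \left(\left(1562 + 2 \sqrt{71}\right) + 27367\right) + 11151 = \left(28929 + 2 \sqrt{71}\right) + 11151 = 40080 + 2 \sqrt{71}$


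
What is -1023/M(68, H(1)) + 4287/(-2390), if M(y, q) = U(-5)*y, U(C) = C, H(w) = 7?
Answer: 98739/81260 ≈ 1.2151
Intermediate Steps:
M(y, q) = -5*y
-1023/M(68, H(1)) + 4287/(-2390) = -1023/((-5*68)) + 4287/(-2390) = -1023/(-340) + 4287*(-1/2390) = -1023*(-1/340) - 4287/2390 = 1023/340 - 4287/2390 = 98739/81260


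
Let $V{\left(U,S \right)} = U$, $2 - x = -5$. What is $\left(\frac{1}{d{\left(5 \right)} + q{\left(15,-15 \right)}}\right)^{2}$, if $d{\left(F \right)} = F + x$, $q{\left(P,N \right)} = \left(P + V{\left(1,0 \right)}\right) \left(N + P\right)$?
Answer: $\frac{1}{144} \approx 0.0069444$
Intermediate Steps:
$x = 7$ ($x = 2 - -5 = 2 + 5 = 7$)
$q{\left(P,N \right)} = \left(1 + P\right) \left(N + P\right)$ ($q{\left(P,N \right)} = \left(P + 1\right) \left(N + P\right) = \left(1 + P\right) \left(N + P\right)$)
$d{\left(F \right)} = 7 + F$ ($d{\left(F \right)} = F + 7 = 7 + F$)
$\left(\frac{1}{d{\left(5 \right)} + q{\left(15,-15 \right)}}\right)^{2} = \left(\frac{1}{\left(7 + 5\right) + \left(-15 + 15 + 15^{2} - 225\right)}\right)^{2} = \left(\frac{1}{12 + \left(-15 + 15 + 225 - 225\right)}\right)^{2} = \left(\frac{1}{12 + 0}\right)^{2} = \left(\frac{1}{12}\right)^{2} = \frac{1}{144}$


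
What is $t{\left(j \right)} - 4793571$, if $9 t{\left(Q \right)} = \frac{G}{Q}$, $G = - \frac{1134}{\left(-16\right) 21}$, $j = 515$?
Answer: $- \frac{19749512517}{4120} \approx -4.7936 \cdot 10^{6}$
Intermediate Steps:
$G = \frac{27}{8}$ ($G = - \frac{1134}{-336} = \left(-1134\right) \left(- \frac{1}{336}\right) = \frac{27}{8} \approx 3.375$)
$t{\left(Q \right)} = \frac{3}{8 Q}$ ($t{\left(Q \right)} = \frac{\frac{27}{8} \frac{1}{Q}}{9} = \frac{3}{8 Q}$)
$t{\left(j \right)} - 4793571 = \frac{3}{8 \cdot 515} - 4793571 = \frac{3}{8} \cdot \frac{1}{515} - 4793571 = \frac{3}{4120} - 4793571 = - \frac{19749512517}{4120}$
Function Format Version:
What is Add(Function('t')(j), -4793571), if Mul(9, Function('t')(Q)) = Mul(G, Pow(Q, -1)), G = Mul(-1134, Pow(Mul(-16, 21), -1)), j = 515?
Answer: Rational(-19749512517, 4120) ≈ -4.7936e+6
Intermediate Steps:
G = Rational(27, 8) (G = Mul(-1134, Pow(-336, -1)) = Mul(-1134, Rational(-1, 336)) = Rational(27, 8) ≈ 3.3750)
Function('t')(Q) = Mul(Rational(3, 8), Pow(Q, -1)) (Function('t')(Q) = Mul(Rational(1, 9), Mul(Rational(27, 8), Pow(Q, -1))) = Mul(Rational(3, 8), Pow(Q, -1)))
Add(Function('t')(j), -4793571) = Add(Mul(Rational(3, 8), Pow(515, -1)), -4793571) = Add(Mul(Rational(3, 8), Rational(1, 515)), -4793571) = Add(Rational(3, 4120), -4793571) = Rational(-19749512517, 4120)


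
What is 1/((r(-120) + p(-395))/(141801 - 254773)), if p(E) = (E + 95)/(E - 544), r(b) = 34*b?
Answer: 8840059/319235 ≈ 27.691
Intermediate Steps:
p(E) = (95 + E)/(-544 + E)
1/((r(-120) + p(-395))/(141801 - 254773)) = 1/((34*(-120) + (95 - 395)/(-544 - 395))/(141801 - 254773)) = 1/((-4080 - 300/(-939))/(-112972)) = 1/((-4080 - 1/939*(-300))*(-1/112972)) = 1/((-4080 + 100/313)*(-1/112972)) = 1/(-1276940/313*(-1/112972)) = 1/(319235/8840059) = 8840059/319235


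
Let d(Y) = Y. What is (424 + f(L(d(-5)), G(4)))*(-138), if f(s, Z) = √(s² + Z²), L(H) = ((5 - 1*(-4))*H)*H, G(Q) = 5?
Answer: -58512 - 690*√2026 ≈ -89570.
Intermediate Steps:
L(H) = 9*H² (L(H) = ((5 + 4)*H)*H = (9*H)*H = 9*H²)
f(s, Z) = √(Z² + s²)
(424 + f(L(d(-5)), G(4)))*(-138) = (424 + √(5² + (9*(-5)²)²))*(-138) = (424 + √(25 + (9*25)²))*(-138) = (424 + √(25 + 225²))*(-138) = (424 + √(25 + 50625))*(-138) = (424 + √50650)*(-138) = (424 + 5*√2026)*(-138) = -58512 - 690*√2026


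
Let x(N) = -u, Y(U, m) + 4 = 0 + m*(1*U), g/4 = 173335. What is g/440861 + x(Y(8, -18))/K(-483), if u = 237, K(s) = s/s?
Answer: -103790717/440861 ≈ -235.43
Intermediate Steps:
g = 693340 (g = 4*173335 = 693340)
K(s) = 1
Y(U, m) = -4 + U*m (Y(U, m) = -4 + (0 + m*(1*U)) = -4 + (0 + m*U) = -4 + (0 + U*m) = -4 + U*m)
x(N) = -237 (x(N) = -1*237 = -237)
g/440861 + x(Y(8, -18))/K(-483) = 693340/440861 - 237/1 = 693340*(1/440861) - 237*1 = 693340/440861 - 237 = -103790717/440861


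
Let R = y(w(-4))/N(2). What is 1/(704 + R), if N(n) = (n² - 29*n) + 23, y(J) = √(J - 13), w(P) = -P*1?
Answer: 676544/476286985 + 93*I/476286985 ≈ 0.0014205 + 1.9526e-7*I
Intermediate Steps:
w(P) = -P
y(J) = √(-13 + J)
N(n) = 23 + n² - 29*n
R = -3*I/31 (R = √(-13 - 1*(-4))/(23 + 2² - 29*2) = √(-13 + 4)/(23 + 4 - 58) = √(-9)/(-31) = (3*I)*(-1/31) = -3*I/31 ≈ -0.096774*I)
1/(704 + R) = 1/(704 - 3*I/31) = 961*(704 + 3*I/31)/476286985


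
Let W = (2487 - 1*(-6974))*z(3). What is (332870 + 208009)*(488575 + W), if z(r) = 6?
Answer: 294963494739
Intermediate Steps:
W = 56766 (W = (2487 - 1*(-6974))*6 = (2487 + 6974)*6 = 9461*6 = 56766)
(332870 + 208009)*(488575 + W) = (332870 + 208009)*(488575 + 56766) = 540879*545341 = 294963494739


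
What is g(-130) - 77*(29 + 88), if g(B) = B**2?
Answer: 7891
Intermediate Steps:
g(-130) - 77*(29 + 88) = (-130)**2 - 77*(29 + 88) = 16900 - 77*117 = 16900 - 9009 = 7891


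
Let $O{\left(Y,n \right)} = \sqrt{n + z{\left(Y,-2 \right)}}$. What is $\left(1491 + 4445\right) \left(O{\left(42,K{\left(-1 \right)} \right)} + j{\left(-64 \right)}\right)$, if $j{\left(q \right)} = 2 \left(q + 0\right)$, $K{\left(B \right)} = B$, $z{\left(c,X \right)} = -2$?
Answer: $-759808 + 5936 i \sqrt{3} \approx -7.5981 \cdot 10^{5} + 10281.0 i$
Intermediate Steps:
$O{\left(Y,n \right)} = \sqrt{-2 + n}$ ($O{\left(Y,n \right)} = \sqrt{n - 2} = \sqrt{-2 + n}$)
$j{\left(q \right)} = 2 q$
$\left(1491 + 4445\right) \left(O{\left(42,K{\left(-1 \right)} \right)} + j{\left(-64 \right)}\right) = \left(1491 + 4445\right) \left(\sqrt{-2 - 1} + 2 \left(-64\right)\right) = 5936 \left(\sqrt{-3} - 128\right) = 5936 \left(i \sqrt{3} - 128\right) = 5936 \left(-128 + i \sqrt{3}\right) = -759808 + 5936 i \sqrt{3}$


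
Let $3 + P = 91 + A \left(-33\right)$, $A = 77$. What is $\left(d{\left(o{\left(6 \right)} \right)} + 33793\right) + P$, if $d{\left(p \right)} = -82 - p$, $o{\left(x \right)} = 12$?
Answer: $31246$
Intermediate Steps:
$P = -2453$ ($P = -3 + \left(91 + 77 \left(-33\right)\right) = -3 + \left(91 - 2541\right) = -3 - 2450 = -2453$)
$\left(d{\left(o{\left(6 \right)} \right)} + 33793\right) + P = \left(\left(-82 - 12\right) + 33793\right) - 2453 = \left(-94 + 33793\right) - 2453 = 33699 - 2453 = 31246$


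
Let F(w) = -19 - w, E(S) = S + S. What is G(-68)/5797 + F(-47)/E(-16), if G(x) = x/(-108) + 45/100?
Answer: -497909/569160 ≈ -0.87481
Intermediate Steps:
G(x) = 9/20 - x/108 (G(x) = x*(-1/108) + 45*(1/100) = -x/108 + 9/20 = 9/20 - x/108)
E(S) = 2*S
G(-68)/5797 + F(-47)/E(-16) = (9/20 - 1/108*(-68))/5797 + (-19 - 1*(-47))/((2*(-16))) = (9/20 + 17/27)*(1/5797) + (-19 + 47)/(-32) = (583/540)*(1/5797) + 28*(-1/32) = 53/284580 - 7/8 = -497909/569160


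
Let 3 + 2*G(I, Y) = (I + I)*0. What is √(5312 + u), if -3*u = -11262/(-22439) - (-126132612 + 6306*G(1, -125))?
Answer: I*√21168536390410451/22439 ≈ 6484.0*I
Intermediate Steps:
G(I, Y) = -3/2 (G(I, Y) = -3/2 + ((I + I)*0)/2 = -3/2 + ((2*I)*0)/2 = -3/2 + (½)*0 = -3/2 + 0 = -3/2)
u = -943500647477/22439 (u = -(-11262/(-22439) - 6306/(1/(146*(-137) - 3/2)))/3 = -(-11262*(-1/22439) - 6306/(1/(-20002 - 3/2)))/3 = -(11262/22439 - 6306/(1/(-40007/2)))/3 = -(11262/22439 - 6306/(-2/40007))/3 = -(11262/22439 - 6306*(-40007/2))/3 = -(11262/22439 + 126142071)/3 = -⅓*2830501942431/22439 = -943500647477/22439 ≈ -4.2047e+7)
√(5312 + u) = √(5312 - 943500647477/22439) = √(-943381451509/22439) = I*√21168536390410451/22439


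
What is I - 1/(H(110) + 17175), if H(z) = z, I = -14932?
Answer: -258099621/17285 ≈ -14932.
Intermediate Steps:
I - 1/(H(110) + 17175) = -14932 - 1/(110 + 17175) = -14932 - 1/17285 = -258099621/17285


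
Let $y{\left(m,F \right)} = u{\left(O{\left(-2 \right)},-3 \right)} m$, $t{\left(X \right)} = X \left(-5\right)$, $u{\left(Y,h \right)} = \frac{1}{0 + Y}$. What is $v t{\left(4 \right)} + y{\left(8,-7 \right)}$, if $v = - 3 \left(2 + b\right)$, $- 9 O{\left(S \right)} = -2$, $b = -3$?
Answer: $-24$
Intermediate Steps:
$O{\left(S \right)} = \frac{2}{9}$ ($O{\left(S \right)} = \left(- \frac{1}{9}\right) \left(-2\right) = \frac{2}{9}$)
$u{\left(Y,h \right)} = \frac{1}{Y}$
$t{\left(X \right)} = - 5 X$
$y{\left(m,F \right)} = \frac{9 m}{2}$ ($y{\left(m,F \right)} = \frac{m}{\frac{2}{9}} = \frac{9 m}{2}$)
$v = 3$ ($v = - 3 \left(2 - 3\right) = \left(-3\right) \left(-1\right) = 3$)
$v t{\left(4 \right)} + y{\left(8,-7 \right)} = 3 \left(\left(-5\right) 4\right) + \frac{9}{2} \cdot 8 = 3 \left(-20\right) + 36 = -60 + 36 = -24$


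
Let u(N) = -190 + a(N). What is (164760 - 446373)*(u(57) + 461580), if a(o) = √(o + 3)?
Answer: -129933422070 - 563226*√15 ≈ -1.2994e+11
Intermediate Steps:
a(o) = √(3 + o)
u(N) = -190 + √(3 + N)
(164760 - 446373)*(u(57) + 461580) = (164760 - 446373)*((-190 + √(3 + 57)) + 461580) = -281613*((-190 + √60) + 461580) = -281613*((-190 + 2*√15) + 461580) = -281613*(461390 + 2*√15) = -129933422070 - 563226*√15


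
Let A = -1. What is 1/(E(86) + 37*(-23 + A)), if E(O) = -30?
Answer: -1/918 ≈ -0.0010893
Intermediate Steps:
1/(E(86) + 37*(-23 + A)) = 1/(-30 + 37*(-23 - 1)) = 1/(-30 + 37*(-24)) = 1/(-30 - 888) = 1/(-918) = -1/918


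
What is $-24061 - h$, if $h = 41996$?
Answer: $-66057$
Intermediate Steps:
$-24061 - h = -24061 - 41996 = -66057$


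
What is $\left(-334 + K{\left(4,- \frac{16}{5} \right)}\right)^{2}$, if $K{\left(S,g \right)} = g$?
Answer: $\frac{2842596}{25} \approx 1.137 \cdot 10^{5}$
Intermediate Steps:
$\left(-334 + K{\left(4,- \frac{16}{5} \right)}\right)^{2} = \left(-334 - \frac{16}{5}\right)^{2} = \left(- \frac{1686}{5}\right)^{2} = \frac{2842596}{25}$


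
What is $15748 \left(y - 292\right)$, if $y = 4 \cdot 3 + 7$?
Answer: $-4299204$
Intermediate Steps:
$y = 19$ ($y = 12 + 7 = 19$)
$15748 \left(y - 292\right) = 15748 \left(19 - 292\right) = 15748 \left(-273\right) = -4299204$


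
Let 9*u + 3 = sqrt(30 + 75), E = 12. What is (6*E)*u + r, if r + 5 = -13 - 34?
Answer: -76 + 8*sqrt(105) ≈ 5.9756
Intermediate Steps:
u = -1/3 + sqrt(105)/9 (u = -1/3 + sqrt(30 + 75)/9 = -1/3 + sqrt(105)/9 ≈ 0.80522)
r = -52 (r = -5 + (-13 - 34) = -5 - 47 = -52)
(6*E)*u + r = (6*12)*(-1/3 + sqrt(105)/9) - 52 = 72*(-1/3 + sqrt(105)/9) - 52 = (-24 + 8*sqrt(105)) - 52 = -76 + 8*sqrt(105)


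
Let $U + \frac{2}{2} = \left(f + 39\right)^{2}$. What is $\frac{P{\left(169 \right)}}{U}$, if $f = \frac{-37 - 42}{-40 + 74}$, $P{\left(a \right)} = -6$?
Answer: $- \frac{2312}{517951} \approx -0.0044637$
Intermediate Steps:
$f = - \frac{79}{34} \approx -2.3235$
$U = \frac{1553853}{1156}$ ($U = -1 + \left(- \frac{79}{34} + 39\right)^{2} = -1 + \left(\frac{1247}{34}\right)^{2} = -1 + \frac{1555009}{1156} = \frac{1553853}{1156} \approx 1344.2$)
$\frac{P{\left(169 \right)}}{U} = - \frac{6}{\frac{1553853}{1156}} = \left(-6\right) \frac{1156}{1553853} = - \frac{2312}{517951}$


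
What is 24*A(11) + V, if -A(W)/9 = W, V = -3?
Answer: -2379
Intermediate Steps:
A(W) = -9*W
24*A(11) + V = 24*(-9*11) - 3 = 24*(-99) - 3 = -2376 - 3 = -2379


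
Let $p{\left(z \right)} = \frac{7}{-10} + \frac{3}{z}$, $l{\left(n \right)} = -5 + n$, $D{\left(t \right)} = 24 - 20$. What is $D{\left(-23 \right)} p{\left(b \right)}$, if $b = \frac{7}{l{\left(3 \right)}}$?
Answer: $- \frac{218}{35} \approx -6.2286$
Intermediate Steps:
$D{\left(t \right)} = 4$
$b = - \frac{7}{2}$ ($b = \frac{7}{-5 + 3} = \frac{7}{-2} = 7 \left(- \frac{1}{2}\right) = - \frac{7}{2} \approx -3.5$)
$p{\left(z \right)} = - \frac{7}{10} + \frac{3}{z}$ ($p{\left(z \right)} = 7 \left(- \frac{1}{10}\right) + \frac{3}{z} = - \frac{7}{10} + \frac{3}{z}$)
$D{\left(-23 \right)} p{\left(b \right)} = 4 \left(- \frac{7}{10} + \frac{3}{- \frac{7}{2}}\right) = 4 \left(- \frac{7}{10} + 3 \left(- \frac{2}{7}\right)\right) = 4 \left(- \frac{7}{10} - \frac{6}{7}\right) = 4 \left(- \frac{109}{70}\right) = - \frac{218}{35}$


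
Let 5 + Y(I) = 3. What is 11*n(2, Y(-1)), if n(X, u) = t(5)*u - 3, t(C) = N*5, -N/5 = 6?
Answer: 3267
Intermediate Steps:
N = -30 (N = -5*6 = -30)
t(C) = -150 (t(C) = -30*5 = -150)
Y(I) = -2 (Y(I) = -5 + 3 = -2)
n(X, u) = -3 - 150*u (n(X, u) = -150*u - 3 = -3 - 150*u)
11*n(2, Y(-1)) = 11*(-3 - 150*(-2)) = 11*(-3 + 300) = 11*297 = 3267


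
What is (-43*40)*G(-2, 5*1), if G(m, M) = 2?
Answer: -3440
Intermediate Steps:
(-43*40)*G(-2, 5*1) = -43*40*2 = -1720*2 = -3440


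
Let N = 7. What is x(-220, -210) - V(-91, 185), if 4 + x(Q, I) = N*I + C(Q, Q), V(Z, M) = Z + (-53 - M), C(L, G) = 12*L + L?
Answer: -4005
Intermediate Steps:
C(L, G) = 13*L
V(Z, M) = -53 + Z - M
x(Q, I) = -4 + 7*I + 13*Q (x(Q, I) = -4 + (7*I + 13*Q) = -4 + 7*I + 13*Q)
x(-220, -210) - V(-91, 185) = (-4 + 7*(-210) + 13*(-220)) - (-53 - 91 - 1*185) = (-4 - 1470 - 2860) - (-53 - 91 - 185) = -4334 - 1*(-329) = -4334 + 329 = -4005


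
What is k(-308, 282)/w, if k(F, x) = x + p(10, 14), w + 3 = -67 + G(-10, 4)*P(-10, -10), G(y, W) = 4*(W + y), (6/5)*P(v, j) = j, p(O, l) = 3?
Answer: 57/26 ≈ 2.1923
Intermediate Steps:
P(v, j) = 5*j/6
G(y, W) = 4*W + 4*y
w = 130 (w = -3 + (-67 + (4*4 + 4*(-10))*((⅚)*(-10))) = -3 + (-67 + (16 - 40)*(-25/3)) = -3 + (-67 - 24*(-25/3)) = -3 + (-67 + 200) = -3 + 133 = 130)
k(F, x) = 3 + x (k(F, x) = x + 3 = 3 + x)
k(-308, 282)/w = (3 + 282)/130 = 285*(1/130) = 57/26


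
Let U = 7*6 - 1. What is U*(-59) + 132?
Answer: -2287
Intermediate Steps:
U = 41 (U = 42 - 1 = 41)
U*(-59) + 132 = 41*(-59) + 132 = -2419 + 132 = -2287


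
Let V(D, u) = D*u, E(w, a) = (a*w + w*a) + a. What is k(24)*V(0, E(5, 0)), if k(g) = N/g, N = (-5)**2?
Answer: 0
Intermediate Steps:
N = 25
E(w, a) = a + 2*a*w (E(w, a) = (a*w + a*w) + a = 2*a*w + a = a + 2*a*w)
k(g) = 25/g
k(24)*V(0, E(5, 0)) = (25/24)*(0*(0*(1 + 2*5))) = (25*(1/24))*(0*(0*(1 + 10))) = 25*(0*(0*11))/24 = 25*(0*0)/24 = (25/24)*0 = 0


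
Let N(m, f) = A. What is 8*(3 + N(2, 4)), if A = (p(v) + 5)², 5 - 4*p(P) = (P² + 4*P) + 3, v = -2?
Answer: 362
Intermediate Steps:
p(P) = ½ - P - P²/4 (p(P) = 5/4 - ((P² + 4*P) + 3)/4 = 5/4 - (3 + P² + 4*P)/4 = 5/4 + (-¾ - P - P²/4) = ½ - P - P²/4)
A = 169/4 (A = ((½ - 1*(-2) - ¼*(-2)²) + 5)² = ((½ + 2 - ¼*4) + 5)² = ((½ + 2 - 1) + 5)² = (3/2 + 5)² = (13/2)² = 169/4 ≈ 42.250)
N(m, f) = 169/4
8*(3 + N(2, 4)) = 8*(3 + 169/4) = 8*(181/4) = 362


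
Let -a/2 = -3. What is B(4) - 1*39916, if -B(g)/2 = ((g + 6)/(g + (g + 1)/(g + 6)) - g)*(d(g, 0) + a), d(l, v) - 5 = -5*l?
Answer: -39948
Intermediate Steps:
a = 6 (a = -2*(-3) = 6)
d(l, v) = 5 - 5*l
B(g) = -2*(11 - 5*g)*(-g + (6 + g)/(g + (1 + g)/(6 + g))) (B(g) = -2*((g + 6)/(g + (g + 1)/(g + 6)) - g)*((5 - 5*g) + 6) = -2*((6 + g)/(g + (1 + g)/(6 + g)) - g)*(11 - 5*g) = -2*(-g + (6 + g)/(g + (1 + g)/(6 + g)))*(11 - 5*g) = -2*(11 - 5*g)*(-g + (6 + g)/(g + (1 + g)/(6 + g))))
B(4) - 1*39916 = 2*(-396 - 19*4³ - 5*4⁴ + 59*4 + 121*4²)/(1 + 4² + 7*4) - 1*39916 = 2*(-396 - 19*64 - 5*256 + 236 + 121*16)/(1 + 16 + 28) - 39916 = 2*(-396 - 1216 - 1280 + 236 + 1936)/45 - 39916 = 2*(1/45)*(-720) - 39916 = -32 - 39916 = -39948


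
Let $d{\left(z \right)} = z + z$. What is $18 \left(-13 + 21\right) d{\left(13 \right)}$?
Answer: $3744$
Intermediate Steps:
$d{\left(z \right)} = 2 z$
$18 \left(-13 + 21\right) d{\left(13 \right)} = 18 \left(-13 + 21\right) 2 \cdot 13 = 18 \cdot 8 \cdot 26 = 144 \cdot 26 = 3744$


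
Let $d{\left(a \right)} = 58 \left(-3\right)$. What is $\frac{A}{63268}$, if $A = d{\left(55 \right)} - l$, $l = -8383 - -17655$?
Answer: $- \frac{4723}{31634} \approx -0.1493$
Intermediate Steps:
$d{\left(a \right)} = -174$
$l = 9272$ ($l = -8383 + 17655 = 9272$)
$A = -9446$ ($A = -174 - 9272 = -9446$)
$\frac{A}{63268} = - \frac{9446}{63268} = \left(-9446\right) \frac{1}{63268} = - \frac{4723}{31634}$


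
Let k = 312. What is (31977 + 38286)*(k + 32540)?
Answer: 2308280076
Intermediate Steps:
(31977 + 38286)*(k + 32540) = (31977 + 38286)*(312 + 32540) = 70263*32852 = 2308280076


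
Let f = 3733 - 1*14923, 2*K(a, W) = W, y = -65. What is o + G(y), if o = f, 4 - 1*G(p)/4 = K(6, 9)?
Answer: -11192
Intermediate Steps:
K(a, W) = W/2
G(p) = -2 (G(p) = 16 - 2*9 = 16 - 4*9/2 = 16 - 18 = -2)
f = -11190 (f = 3733 - 14923 = -11190)
o = -11190
o + G(y) = -11190 - 2 = -11192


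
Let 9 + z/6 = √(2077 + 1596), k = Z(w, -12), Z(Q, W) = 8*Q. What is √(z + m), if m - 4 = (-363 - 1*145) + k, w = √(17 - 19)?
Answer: √(-558 + 6*√3673 + 8*I*√2) ≈ 0.40558 + 13.947*I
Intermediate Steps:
w = I*√2 (w = √(-2) = I*√2 ≈ 1.4142*I)
k = 8*I*√2 (k = 8*(I*√2) = 8*I*√2 ≈ 11.314*I)
z = -54 + 6*√3673 (z = -54 + 6*√(2077 + 1596) = -54 + 6*√3673 ≈ 309.63)
m = -504 + 8*I*√2 (m = 4 + ((-363 - 1*145) + 8*I*√2) = 4 + ((-363 - 145) + 8*I*√2) = 4 + (-508 + 8*I*√2) = -504 + 8*I*√2 ≈ -504.0 + 11.314*I)
√(z + m) = √((-54 + 6*√3673) + (-504 + 8*I*√2)) = √(-558 + 6*√3673 + 8*I*√2)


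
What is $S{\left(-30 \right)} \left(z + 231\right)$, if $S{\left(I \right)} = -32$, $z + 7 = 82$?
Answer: $-9792$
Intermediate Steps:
$z = 75$ ($z = -7 + 82 = 75$)
$S{\left(-30 \right)} \left(z + 231\right) = - 32 \left(75 + 231\right) = \left(-32\right) 306 = -9792$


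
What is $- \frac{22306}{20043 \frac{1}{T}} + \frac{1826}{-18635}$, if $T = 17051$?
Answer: $- \frac{416921479784}{21970665} \approx -18976.0$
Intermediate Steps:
$- \frac{22306}{20043 \frac{1}{T}} + \frac{1826}{-18635} = - \frac{22306}{20043 \cdot \frac{1}{17051}} + \frac{1826}{-18635} = - \frac{22306}{20043 \cdot \frac{1}{17051}} + 1826 \left(- \frac{1}{18635}\right) = - \frac{22306}{\frac{1179}{1003}} - \frac{1826}{18635} = \left(-22306\right) \frac{1003}{1179} - \frac{1826}{18635} = - \frac{22372918}{1179} - \frac{1826}{18635} = - \frac{416921479784}{21970665}$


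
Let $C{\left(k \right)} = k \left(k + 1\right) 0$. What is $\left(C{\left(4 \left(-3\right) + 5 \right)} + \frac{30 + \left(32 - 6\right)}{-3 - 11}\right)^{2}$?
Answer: $16$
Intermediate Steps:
$C{\left(k \right)} = 0$ ($C{\left(k \right)} = k \left(1 + k\right) 0 = 0$)
$\left(C{\left(4 \left(-3\right) + 5 \right)} + \frac{30 + \left(32 - 6\right)}{-3 - 11}\right)^{2} = \left(0 + \frac{30 + \left(32 - 6\right)}{-3 - 11}\right)^{2} = \left(0 + \frac{30 + \left(32 - 6\right)}{-14}\right)^{2} = \left(0 + \left(30 + 26\right) \left(- \frac{1}{14}\right)\right)^{2} = \left(0 + 56 \left(- \frac{1}{14}\right)\right)^{2} = \left(0 - 4\right)^{2} = \left(-4\right)^{2} = 16$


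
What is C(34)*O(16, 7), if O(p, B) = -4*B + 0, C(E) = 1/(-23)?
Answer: 28/23 ≈ 1.2174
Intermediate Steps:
C(E) = -1/23
O(p, B) = -4*B
C(34)*O(16, 7) = -(-4)*7/23 = -1/23*(-28) = 28/23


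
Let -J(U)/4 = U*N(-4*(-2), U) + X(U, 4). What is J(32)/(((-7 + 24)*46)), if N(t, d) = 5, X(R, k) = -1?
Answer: -318/391 ≈ -0.81330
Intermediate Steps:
J(U) = 4 - 20*U (J(U) = -4*(U*5 - 1) = -4*(5*U - 1) = -4*(-1 + 5*U) = 4 - 20*U)
J(32)/(((-7 + 24)*46)) = (4 - 20*32)/(((-7 + 24)*46)) = (4 - 640)/((17*46)) = -636/782 = -636*1/782 = -318/391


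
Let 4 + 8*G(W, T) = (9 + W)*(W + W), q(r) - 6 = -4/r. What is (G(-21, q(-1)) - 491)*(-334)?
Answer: 143119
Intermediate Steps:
q(r) = 6 - 4/r
G(W, T) = -1/2 + W*(9 + W)/4 (G(W, T) = -1/2 + ((9 + W)*(W + W))/8 = -1/2 + ((9 + W)*(2*W))/8 = -1/2 + (2*W*(9 + W))/8 = -1/2 + W*(9 + W)/4)
(G(-21, q(-1)) - 491)*(-334) = ((-1/2 + (1/4)*(-21)**2 + (9/4)*(-21)) - 491)*(-334) = ((-1/2 + (1/4)*441 - 189/4) - 491)*(-334) = ((-1/2 + 441/4 - 189/4) - 491)*(-334) = (125/2 - 491)*(-334) = -857/2*(-334) = 143119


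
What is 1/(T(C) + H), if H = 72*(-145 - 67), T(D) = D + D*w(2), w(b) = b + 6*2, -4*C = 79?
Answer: -4/62241 ≈ -6.4266e-5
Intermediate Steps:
C = -79/4 (C = -¼*79 = -79/4 ≈ -19.750)
w(b) = 12 + b (w(b) = b + 12 = 12 + b)
T(D) = 15*D (T(D) = D + D*(12 + 2) = D + D*14 = D + 14*D = 15*D)
H = -15264 (H = 72*(-212) = -15264)
1/(T(C) + H) = 1/(15*(-79/4) - 15264) = 1/(-1185/4 - 15264) = 1/(-62241/4) = -4/62241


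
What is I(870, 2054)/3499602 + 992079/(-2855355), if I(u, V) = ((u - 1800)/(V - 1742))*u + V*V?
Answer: 74249209999099/86602585928820 ≈ 0.85736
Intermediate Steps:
I(u, V) = V² + u*(-1800 + u)/(-1742 + V) (I(u, V) = ((-1800 + u)/(-1742 + V))*u + V² = u*(-1800 + u)/(-1742 + V) + V² = V² + u*(-1800 + u)/(-1742 + V))
I(870, 2054)/3499602 + 992079/(-2855355) = ((2054³ + 870² - 1800*870 - 1742*2054²)/(-1742 + 2054))/3499602 + 992079/(-2855355) = ((8665653464 + 756900 - 1566000 - 1742*4218916)/312)*(1/3499602) + 992079*(-1/2855355) = ((8665653464 + 756900 - 1566000 - 7349351672)/312)*(1/3499602) - 330693/951785 = ((1/312)*1315492692)*(1/3499602) - 330693/951785 = (109624391/26)*(1/3499602) - 330693/951785 = 109624391/90989652 - 330693/951785 = 74249209999099/86602585928820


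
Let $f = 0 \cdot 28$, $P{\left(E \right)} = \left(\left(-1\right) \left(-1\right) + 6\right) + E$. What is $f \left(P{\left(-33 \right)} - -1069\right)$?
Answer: $0$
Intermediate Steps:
$P{\left(E \right)} = 7 + E$ ($P{\left(E \right)} = \left(1 + 6\right) + E = 7 + E$)
$f = 0$
$f \left(P{\left(-33 \right)} - -1069\right) = 0 \left(\left(7 - 33\right) - -1069\right) = 0 \left(-26 + 1069\right) = 0 \cdot 1043 = 0$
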